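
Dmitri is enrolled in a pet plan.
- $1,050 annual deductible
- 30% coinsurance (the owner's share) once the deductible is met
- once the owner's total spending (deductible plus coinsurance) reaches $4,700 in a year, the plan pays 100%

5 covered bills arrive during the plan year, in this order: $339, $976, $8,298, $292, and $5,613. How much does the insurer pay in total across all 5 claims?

Claim 1 ($339): fully absorbed by the deductible. Owner owes $339 (running OOP $339). Plan pays $339 − $339 = $0.
Claim 2 ($976): $711 to deductible, leaving $265; 30% of $265 = $79.50. Owner owes $790.50 (running OOP $1,129.50). Insurer: $976 − $790.50 = $185.50.
Claim 3 ($8,298): deductible met; 30% of $8,298 = $2,489.40. Owner pays $2,489.40; OOP now $3,618.90. Plan pays $8,298 − $2,489.40 = $5,808.60.
Claim 4 ($292): deductible already satisfied, so owner's share is 30% × $292 = $87.60. Owner owes $87.60 (running OOP $3,706.50). Plan pays $292 − $87.60 = $204.40.
Claim 5 ($5,613): deductible met; 30% of $5,613 = $1,683.90. That would push OOP to $5,390.40, over the $4,700 cap, so owner pays $4,700 − $3,706.50 = $993.50. Plan pays $5,613 − $993.50 = $4,619.50.
Insurer total = bills − owner's total = $15,518 − $4,700 = $10,818.

$10,818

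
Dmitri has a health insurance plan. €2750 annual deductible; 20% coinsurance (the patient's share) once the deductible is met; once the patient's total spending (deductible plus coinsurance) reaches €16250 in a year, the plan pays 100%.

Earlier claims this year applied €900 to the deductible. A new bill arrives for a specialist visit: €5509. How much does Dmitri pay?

€900 of the €2750 deductible is already met, leaving €1850.
That leaves €5509 − €1850 = €3659 for coinsurance.
20% of €3659 = €731.80 falls to the patient.
That puts the patient's cost at €1850 + €731.80 = €2581.80 before any cap.
Year-to-date out-of-pocket becomes €900 + €2581.80 = €3481.80, still under the €16250 maximum, so no cap applies.

€2581.80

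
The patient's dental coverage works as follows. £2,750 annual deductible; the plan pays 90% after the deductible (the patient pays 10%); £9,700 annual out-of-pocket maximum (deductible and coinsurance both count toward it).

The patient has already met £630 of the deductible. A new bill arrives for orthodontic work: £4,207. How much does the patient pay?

Remaining deductible: £2,750 − £630 = £2,120.
After the £2,120 deductible portion, £4,207 − £2,120 = £2,087 is subject to coinsurance.
Coinsurance: £2,087 × 10% = £208.70.
So the patient owes £2,120 + £208.70 = £2,328.70 before any cap.
Total out-of-pocket so far would be £630 + £2,328.70 = £2,958.70, below the £9,700 cap — no reduction.

£2,328.70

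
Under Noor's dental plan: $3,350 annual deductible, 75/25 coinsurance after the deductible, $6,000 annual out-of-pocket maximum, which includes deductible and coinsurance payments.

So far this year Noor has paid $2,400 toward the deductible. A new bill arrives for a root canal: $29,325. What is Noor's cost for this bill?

Deductible still to meet: $3,350 − $2,400 = $950.
That leaves $29,325 − $950 = $28,375 for coinsurance.
Coinsurance: $28,375 × 25% = $7,093.75.
So the patient owes $950 + $7,093.75 = $8,043.75 before any cap.
That would bring total out-of-pocket to $10,443.75, past the $6,000 cap. The patient is capped at $6,000 − $2,400 = $3,600 on this claim.

$3,600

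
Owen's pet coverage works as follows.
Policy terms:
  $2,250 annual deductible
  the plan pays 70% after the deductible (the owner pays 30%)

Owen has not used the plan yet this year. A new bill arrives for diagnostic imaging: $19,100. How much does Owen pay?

$7,305

The full $2,250 deductible is still open; $2,250 of this bill applies to it.
The remaining $16,850 (= $19,100 − $2,250) moves to coinsurance.
30% of $16,850 = $5,055 falls to the owner.
That puts the owner's cost at $2,250 + $5,055 = $7,305.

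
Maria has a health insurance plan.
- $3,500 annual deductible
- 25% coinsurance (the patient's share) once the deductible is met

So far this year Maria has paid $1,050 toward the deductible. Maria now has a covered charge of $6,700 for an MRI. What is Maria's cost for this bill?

$3,512.50

$1,050 of the $3,500 deductible is already met, leaving $2,450.
The remaining $4,250 (= $6,700 − $2,450) moves to coinsurance.
Patient's 25% share of $4,250 is $1,062.50.
So the patient owes $2,450 + $1,062.50 = $3,512.50.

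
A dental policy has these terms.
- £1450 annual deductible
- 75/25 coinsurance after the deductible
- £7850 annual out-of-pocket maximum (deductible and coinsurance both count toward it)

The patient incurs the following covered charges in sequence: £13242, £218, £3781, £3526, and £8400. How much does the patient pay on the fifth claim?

£1570.75

Claim 1 — £13242: deductible takes £1450, £11792 remains; 25% of £11792 = £2948. Patient owes £4398 (running OOP £4398).
Claim 2 — £218: deductible already satisfied, so patient's share is 25% × £218 = £54.50. Patient owes £54.50 (running OOP £4452.50).
Claim 3 — £3781: deductible met; 25% of £3781 = £945.25. Patient pays £945.25; OOP now £5397.75.
Claim 4 — £3526: deductible already satisfied, so patient's share is 25% × £3526 = £881.50. Cost to patient: £881.50. OOP to date £6279.25.
Claim 5 — £8400: deductible met; 25% of £8400 = £2100. That would push OOP to £8379.25, over the £7850 cap, so patient pays £7850 − £6279.25 = £1570.75.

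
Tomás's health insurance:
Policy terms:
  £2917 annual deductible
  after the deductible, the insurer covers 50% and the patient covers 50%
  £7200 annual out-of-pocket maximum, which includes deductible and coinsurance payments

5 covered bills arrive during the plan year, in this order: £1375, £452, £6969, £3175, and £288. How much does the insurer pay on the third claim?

Claim 1 (£1375): entire amount goes to the deductible. Patient pays £1375; OOP now £1375. Plan pays £1375 − £1375 = £0.
Claim 2 (£452): entire amount goes to the deductible. Patient pays £452; OOP now £1827. Insurer: £452 − £452 = £0.
Claim 3 (£6969): £1090 to deductible, leaving £5879; patient's 50% is £2939.50. Patient owes £4029.50 (running OOP £5856.50). Insurer: £6969 − £4029.50 = £2939.50.

£2939.50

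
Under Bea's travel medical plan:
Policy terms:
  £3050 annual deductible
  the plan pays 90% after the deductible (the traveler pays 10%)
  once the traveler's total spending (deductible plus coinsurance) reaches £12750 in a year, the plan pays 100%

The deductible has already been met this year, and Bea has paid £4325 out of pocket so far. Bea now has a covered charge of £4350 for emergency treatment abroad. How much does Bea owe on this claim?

£435

With the deductible met, the entire £4350 is subject to coinsurance.
Traveler's 10% share of £4350 is £435.
Year-to-date out-of-pocket becomes £4325 + £435 = £4760, still under the £12750 maximum, so no cap applies.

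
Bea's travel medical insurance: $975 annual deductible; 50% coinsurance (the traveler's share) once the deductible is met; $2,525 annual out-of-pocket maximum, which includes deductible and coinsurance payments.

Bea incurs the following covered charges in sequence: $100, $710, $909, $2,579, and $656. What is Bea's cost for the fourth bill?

$1,178

Claim 1 ($100): fully absorbed by the deductible. Traveler pays $100; OOP now $100.
Claim 2 ($710): all of it applies to the deductible. Traveler owes $710 (running OOP $810).
Claim 3 ($909): $165 finishes the deductible; $744 goes to coinsurance; coinsurance $744 × 50% = $372. Traveler pays $537; OOP now $1,347.
Claim 4 ($2,579): 50% coinsurance on $2,579 = $1,289.50. OOP would hit $2,636.50 > $2,525, so the cap limits the traveler to $2,525 − $1,347 = $1,178.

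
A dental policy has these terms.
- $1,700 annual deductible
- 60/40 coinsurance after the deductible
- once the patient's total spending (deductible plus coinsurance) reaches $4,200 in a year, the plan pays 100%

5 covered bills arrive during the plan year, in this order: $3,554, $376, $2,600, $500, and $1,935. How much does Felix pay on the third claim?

$1,040

Claim 1 ($3,554): $1,700 to deductible, leaving $1,854; coinsurance $1,854 × 40% = $741.60. Patient pays $2,441.60; OOP now $2,441.60.
Claim 2 ($376): 40% coinsurance on $376 = $150.40. Cost to patient: $150.40. OOP to date $2,592.
Claim 3 ($2,600): 40% coinsurance on $2,600 = $1,040. Patient pays $1,040; OOP now $3,632.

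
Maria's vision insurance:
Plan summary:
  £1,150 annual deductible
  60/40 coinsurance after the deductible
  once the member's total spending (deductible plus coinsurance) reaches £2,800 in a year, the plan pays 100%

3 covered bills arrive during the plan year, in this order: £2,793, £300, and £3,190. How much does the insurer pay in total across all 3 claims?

#1 (£2,793): £1,150 finishes the deductible; £1,643 goes to coinsurance; coinsurance £1,643 × 40% = £657.20. Member owes £1,807.20 (running OOP £1,807.20). Insurer: £2,793 − £1,807.20 = £985.80.
#2 (£300): deductible already satisfied, so member's share is 40% × £300 = £120. Cost to member: £120. OOP to date £1,927.20. Insurer: £300 − £120 = £180.
#3 (£3,190): 40% coinsurance on £3,190 = £1,276. That would push OOP to £3,203.20, over the £2,800 cap, so member pays £2,800 − £1,927.20 = £872.80. Insurer: £3,190 − £872.80 = £2,317.20.
Insurer total = bills − member's total = £6,283 − £2,800 = £3,483.

£3,483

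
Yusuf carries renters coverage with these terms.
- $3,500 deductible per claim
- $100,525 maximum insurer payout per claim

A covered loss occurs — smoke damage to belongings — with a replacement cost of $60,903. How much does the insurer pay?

After the deductible, $60,903 − $3,500 = $57,403 remains.
$57,403 is within the $100,525 limit, so the insurer pays $57,403.

$57,403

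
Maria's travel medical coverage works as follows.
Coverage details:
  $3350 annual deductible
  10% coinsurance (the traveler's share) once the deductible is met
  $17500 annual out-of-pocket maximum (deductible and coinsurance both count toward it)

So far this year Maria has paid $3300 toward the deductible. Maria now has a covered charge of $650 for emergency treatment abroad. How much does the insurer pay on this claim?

$3300 of the $3350 deductible is already met, leaving $50.
The remaining $600 (= $650 − $50) moves to coinsurance.
Coinsurance: $600 × 10% = $60.
So the traveler owes $50 + $60 = $110 before any cap.
Year-to-date out-of-pocket becomes $3300 + $110 = $3410, still under the $17500 maximum, so no cap applies.
The plan picks up $650 − $110 = $540.

$540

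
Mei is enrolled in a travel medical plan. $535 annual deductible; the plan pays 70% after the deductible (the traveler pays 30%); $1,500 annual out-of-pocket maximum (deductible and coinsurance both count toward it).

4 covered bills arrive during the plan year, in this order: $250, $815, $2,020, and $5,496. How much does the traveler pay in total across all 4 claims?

$1,500

#1 ($250): fully absorbed by the deductible. Traveler pays $250; OOP now $250.
#2 ($815): $285 finishes the deductible; $530 goes to coinsurance; traveler's 30% is $159. Traveler owes $444 (running OOP $694).
#3 ($2,020): 30% coinsurance on $2,020 = $606. Traveler owes $606 (running OOP $1,300).
#4 ($5,496): deductible met; 30% of $5,496 = $1,648.80. Adding that to $1,300 gives $2,948.80, past the $1,500 cap; traveler pays only $1,500 − $1,300 = $200.
Summing the traveler's payments: $250 + $444 + $606 + $200 = $1,500.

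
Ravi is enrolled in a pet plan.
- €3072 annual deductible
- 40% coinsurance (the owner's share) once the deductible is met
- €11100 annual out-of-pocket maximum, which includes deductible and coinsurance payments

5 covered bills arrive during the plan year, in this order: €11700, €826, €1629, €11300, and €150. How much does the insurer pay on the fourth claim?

Claim 1 — €11700: €3072 finishes the deductible; €8628 goes to coinsurance; coinsurance €8628 × 40% = €3451.20. Owner pays €6523.20; OOP now €6523.20. Insurer: €11700 − €6523.20 = €5176.80.
Claim 2 — €826: deductible already satisfied, so owner's share is 40% × €826 = €330.40. Owner pays €330.40; OOP now €6853.60. Insurer: €826 − €330.40 = €495.60.
Claim 3 — €1629: deductible met; 40% of €1629 = €651.60. Owner owes €651.60 (running OOP €7505.20). Plan pays €1629 − €651.60 = €977.40.
Claim 4 — €11300: deductible met; 40% of €11300 = €4520. That would push OOP to €12025.20, over the €11100 cap, so owner pays €11100 − €7505.20 = €3594.80. Insurer: €11300 − €3594.80 = €7705.20.

€7705.20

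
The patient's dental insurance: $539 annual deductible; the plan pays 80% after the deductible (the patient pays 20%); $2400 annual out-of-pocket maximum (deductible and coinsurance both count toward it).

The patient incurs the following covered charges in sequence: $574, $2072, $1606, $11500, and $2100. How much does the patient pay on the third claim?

$321.20

#1 ($574): $539 to deductible, leaving $35; coinsurance $35 × 20% = $7. Cost to patient: $546. OOP to date $546.
#2 ($2072): deductible met; 20% of $2072 = $414.40. Cost to patient: $414.40. OOP to date $960.40.
#3 ($1606): deductible met; 20% of $1606 = $321.20. Patient pays $321.20; OOP now $1281.60.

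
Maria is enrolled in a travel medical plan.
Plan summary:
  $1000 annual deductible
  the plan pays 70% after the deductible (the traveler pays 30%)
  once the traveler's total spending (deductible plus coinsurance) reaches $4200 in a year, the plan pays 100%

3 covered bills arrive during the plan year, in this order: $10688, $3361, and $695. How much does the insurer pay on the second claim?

$3067.40

Bill 1, $10688: deductible takes $1000, $9688 remains; 30% of $9688 = $2906.40. Traveler pays $3906.40; OOP now $3906.40. Plan pays $10688 − $3906.40 = $6781.60.
Bill 2, $3361: 30% coinsurance on $3361 = $1008.30. OOP would hit $4914.70 > $4200, so the cap limits the traveler to $4200 − $3906.40 = $293.60. Plan pays $3361 − $293.60 = $3067.40.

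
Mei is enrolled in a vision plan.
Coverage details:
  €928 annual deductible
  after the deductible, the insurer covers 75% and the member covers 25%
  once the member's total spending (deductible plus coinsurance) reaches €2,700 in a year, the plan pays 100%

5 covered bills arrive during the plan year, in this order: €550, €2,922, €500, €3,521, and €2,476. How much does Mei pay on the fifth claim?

€130.75

#1 (€550): all of it applies to the deductible. Cost to member: €550. OOP to date €550.
#2 (€2,922): €378 to deductible, leaving €2,544; coinsurance €2,544 × 25% = €636. Member pays €1,014; OOP now €1,564.
#3 (€500): deductible already satisfied, so member's share is 25% × €500 = €125. Member owes €125 (running OOP €1,689).
#4 (€3,521): deductible met; 25% of €3,521 = €880.25. Cost to member: €880.25. OOP to date €2,569.25.
#5 (€2,476): 25% coinsurance on €2,476 = €619. Adding that to €2,569.25 gives €3,188.25, past the €2,700 cap; member pays only €2,700 − €2,569.25 = €130.75.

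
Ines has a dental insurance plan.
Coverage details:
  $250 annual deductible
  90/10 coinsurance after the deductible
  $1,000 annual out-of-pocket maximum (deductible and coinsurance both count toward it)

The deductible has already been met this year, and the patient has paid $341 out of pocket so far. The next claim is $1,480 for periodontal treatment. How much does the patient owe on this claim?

The deductible is already satisfied, so the full bill goes to coinsurance.
Coinsurance: $1,480 × 10% = $148.
Year-to-date out-of-pocket becomes $341 + $148 = $489, still under the $1,000 maximum, so no cap applies.

$148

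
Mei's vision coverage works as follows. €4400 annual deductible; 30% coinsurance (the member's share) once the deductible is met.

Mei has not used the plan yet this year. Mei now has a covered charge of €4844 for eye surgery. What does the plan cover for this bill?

Deductible not yet touched, so the first €4400 of the bill goes to the deductible.
That leaves €4844 − €4400 = €444 for coinsurance.
Member's 30% share of €444 is €133.20.
So the member owes €4400 + €133.20 = €4533.20.
The plan picks up €4844 − €4533.20 = €310.80.

€310.80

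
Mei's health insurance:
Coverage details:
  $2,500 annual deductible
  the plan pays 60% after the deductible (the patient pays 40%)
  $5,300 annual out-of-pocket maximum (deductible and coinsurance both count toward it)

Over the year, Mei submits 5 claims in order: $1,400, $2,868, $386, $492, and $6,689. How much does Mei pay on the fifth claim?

Bill 1, $1,400: fully absorbed by the deductible. Cost to patient: $1,400. OOP to date $1,400.
Bill 2, $2,868: deductible takes $1,100, $1,768 remains; patient's 40% is $707.20. Patient owes $1,807.20 (running OOP $3,207.20).
Bill 3, $386: 40% coinsurance on $386 = $154.40. Cost to patient: $154.40. OOP to date $3,361.60.
Bill 4, $492: deductible met; 40% of $492 = $196.80. Patient pays $196.80; OOP now $3,558.40.
Bill 5, $6,689: deductible already satisfied, so patient's share is 40% × $6,689 = $2,675.60. OOP would hit $6,234 > $5,300, so the cap limits the patient to $5,300 − $3,558.40 = $1,741.60.

$1,741.60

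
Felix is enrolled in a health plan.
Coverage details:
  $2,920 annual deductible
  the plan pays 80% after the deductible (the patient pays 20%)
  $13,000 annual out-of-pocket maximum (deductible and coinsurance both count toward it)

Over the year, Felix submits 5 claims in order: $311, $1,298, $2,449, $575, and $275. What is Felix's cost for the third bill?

#1 ($311): all of it applies to the deductible. Cost to patient: $311. OOP to date $311.
#2 ($1,298): all of it applies to the deductible. Patient owes $1,298 (running OOP $1,609).
#3 ($2,449): deductible takes $1,311, $1,138 remains; 20% of $1,138 = $227.60. Patient owes $1,538.60 (running OOP $3,147.60).

$1,538.60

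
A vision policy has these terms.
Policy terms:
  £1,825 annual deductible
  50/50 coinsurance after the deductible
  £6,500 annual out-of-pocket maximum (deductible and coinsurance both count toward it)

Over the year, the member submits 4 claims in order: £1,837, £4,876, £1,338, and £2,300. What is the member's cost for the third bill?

£669

Claim 1 — £1,837: £1,825 to deductible, leaving £12; member's 50% is £6. Member pays £1,831; OOP now £1,831.
Claim 2 — £4,876: deductible already satisfied, so member's share is 50% × £4,876 = £2,438. Member owes £2,438 (running OOP £4,269).
Claim 3 — £1,338: deductible met; 50% of £1,338 = £669. Member owes £669 (running OOP £4,938).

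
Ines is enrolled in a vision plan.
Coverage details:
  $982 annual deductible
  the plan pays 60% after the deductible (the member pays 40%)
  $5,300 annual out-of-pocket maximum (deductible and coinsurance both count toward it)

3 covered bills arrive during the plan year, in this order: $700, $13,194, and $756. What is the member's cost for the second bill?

$4,600

Bill 1, $700: fully absorbed by the deductible. Member pays $700; OOP now $700.
Bill 2, $13,194: deductible takes $282, $12,912 remains; 40% of $12,912 = $5,164.80. Together that's $282 + $5,164.80 = $5,446.80. That would push OOP to $6,146.80, over the $5,300 cap, so member pays $5,300 − $700 = $4,600.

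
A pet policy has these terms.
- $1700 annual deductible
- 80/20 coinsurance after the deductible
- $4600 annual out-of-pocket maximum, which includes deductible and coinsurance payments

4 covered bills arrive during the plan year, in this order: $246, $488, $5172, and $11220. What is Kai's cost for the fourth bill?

Claim 1 — $246: entire amount goes to the deductible. Cost to owner: $246. OOP to date $246.
Claim 2 — $488: fully absorbed by the deductible. Cost to owner: $488. OOP to date $734.
Claim 3 — $5172: $966 to deductible, leaving $4206; 20% of $4206 = $841.20. Owner pays $1807.20; OOP now $2541.20.
Claim 4 — $11220: deductible already satisfied, so owner's share is 20% × $11220 = $2244. Adding that to $2541.20 gives $4785.20, past the $4600 cap; owner pays only $4600 − $2541.20 = $2058.80.

$2058.80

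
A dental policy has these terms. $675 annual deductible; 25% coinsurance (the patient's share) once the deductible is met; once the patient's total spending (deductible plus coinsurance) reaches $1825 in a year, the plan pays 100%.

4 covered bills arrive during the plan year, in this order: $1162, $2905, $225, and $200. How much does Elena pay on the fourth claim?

$50

#1 ($1162): $675 finishes the deductible; $487 goes to coinsurance; patient's 25% is $121.75. Patient pays $796.75; OOP now $796.75.
#2 ($2905): 25% coinsurance on $2905 = $726.25. Patient owes $726.25 (running OOP $1523).
#3 ($225): deductible already satisfied, so patient's share is 25% × $225 = $56.25. Patient owes $56.25 (running OOP $1579.25).
#4 ($200): deductible already satisfied, so patient's share is 25% × $200 = $50. Patient owes $50 (running OOP $1629.25).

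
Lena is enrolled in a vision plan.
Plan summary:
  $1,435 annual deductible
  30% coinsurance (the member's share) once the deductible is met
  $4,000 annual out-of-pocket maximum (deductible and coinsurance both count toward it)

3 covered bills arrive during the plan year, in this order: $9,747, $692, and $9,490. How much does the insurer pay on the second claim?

Claim 1 ($9,747): $1,435 to deductible, leaving $8,312; 30% of $8,312 = $2,493.60. Member owes $3,928.60 (running OOP $3,928.60). Plan pays $9,747 − $3,928.60 = $5,818.40.
Claim 2 ($692): 30% coinsurance on $692 = $207.60. OOP would hit $4,136.20 > $4,000, so the cap limits the member to $4,000 − $3,928.60 = $71.40. Insurer: $692 − $71.40 = $620.60.

$620.60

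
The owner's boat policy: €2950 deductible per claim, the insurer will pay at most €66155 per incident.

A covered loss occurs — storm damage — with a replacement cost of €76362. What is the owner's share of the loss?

Less the €2950 deductible: €76362 − €2950 = €73412.
Since €73412 > €66155, the payout is capped at €66155.
The owner bears the rest of the original loss: €76362 − €66155 = €10207.

€10207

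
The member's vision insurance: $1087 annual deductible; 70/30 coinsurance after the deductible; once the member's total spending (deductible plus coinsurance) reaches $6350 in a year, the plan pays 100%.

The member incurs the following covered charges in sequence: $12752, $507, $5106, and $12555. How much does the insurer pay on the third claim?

$3574.20

Claim 1 ($12752): $1087 finishes the deductible; $11665 goes to coinsurance; coinsurance $11665 × 30% = $3499.50. Cost to member: $4586.50. OOP to date $4586.50. Plan pays $12752 − $4586.50 = $8165.50.
Claim 2 ($507): deductible already satisfied, so member's share is 30% × $507 = $152.10. Cost to member: $152.10. OOP to date $4738.60. Insurer: $507 − $152.10 = $354.90.
Claim 3 ($5106): deductible met; 30% of $5106 = $1531.80. Cost to member: $1531.80. OOP to date $6270.40. Plan pays $5106 − $1531.80 = $3574.20.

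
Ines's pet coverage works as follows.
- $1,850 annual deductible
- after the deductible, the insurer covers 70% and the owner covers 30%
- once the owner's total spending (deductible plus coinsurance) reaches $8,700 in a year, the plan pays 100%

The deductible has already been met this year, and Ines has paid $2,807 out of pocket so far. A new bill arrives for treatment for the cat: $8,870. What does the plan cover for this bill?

The deductible is already satisfied, so the full bill goes to coinsurance.
30% of $8,870 = $2,661 falls to the owner.
Total out-of-pocket so far would be $2,807 + $2,661 = $5,468, below the $8,700 cap — no reduction.
The plan picks up $8,870 − $2,661 = $6,209.

$6,209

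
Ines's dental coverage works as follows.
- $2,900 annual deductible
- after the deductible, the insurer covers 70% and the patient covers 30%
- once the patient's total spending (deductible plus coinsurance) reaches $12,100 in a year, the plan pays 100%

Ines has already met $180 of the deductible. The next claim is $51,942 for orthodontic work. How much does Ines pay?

$180 of the $2,900 deductible is already met, leaving $2,720.
The remaining $49,222 (= $51,942 − $2,720) moves to coinsurance.
Coinsurance: $49,222 × 30% = $14,766.60.
So the patient owes $2,720 + $14,766.60 = $17,486.60 before any cap.
That would bring total out-of-pocket to $17,666.60, past the $12,100 cap. The patient is capped at $12,100 − $180 = $11,920 on this claim.

$11,920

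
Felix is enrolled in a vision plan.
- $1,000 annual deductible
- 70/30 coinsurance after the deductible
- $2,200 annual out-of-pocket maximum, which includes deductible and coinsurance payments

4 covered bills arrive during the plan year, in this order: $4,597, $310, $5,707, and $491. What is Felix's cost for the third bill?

Claim 1 — $4,597: $1,000 to deductible, leaving $3,597; coinsurance $3,597 × 30% = $1,079.10. Member pays $2,079.10; OOP now $2,079.10.
Claim 2 — $310: deductible already satisfied, so member's share is 30% × $310 = $93. Member pays $93; OOP now $2,172.10.
Claim 3 — $5,707: deductible already satisfied, so member's share is 30% × $5,707 = $1,712.10. OOP would hit $3,884.20 > $2,200, so the cap limits the member to $2,200 − $2,172.10 = $27.90.

$27.90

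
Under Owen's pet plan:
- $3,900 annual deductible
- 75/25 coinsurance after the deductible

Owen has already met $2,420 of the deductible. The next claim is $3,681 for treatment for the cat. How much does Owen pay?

Deductible still to meet: $3,900 − $2,420 = $1,480.
After the $1,480 deductible portion, $3,681 − $1,480 = $2,201 is subject to coinsurance.
Coinsurance: $2,201 × 25% = $550.25.
So the owner owes $1,480 + $550.25 = $2,030.25.

$2,030.25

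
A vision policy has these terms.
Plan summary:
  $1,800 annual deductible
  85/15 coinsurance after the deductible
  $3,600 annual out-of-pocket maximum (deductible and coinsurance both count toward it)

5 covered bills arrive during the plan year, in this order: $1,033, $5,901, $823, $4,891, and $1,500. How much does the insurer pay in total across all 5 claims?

Bill 1, $1,033: entire amount goes to the deductible. Member pays $1,033; OOP now $1,033. Plan pays $1,033 − $1,033 = $0.
Bill 2, $5,901: deductible takes $767, $5,134 remains; coinsurance $5,134 × 15% = $770.10. Cost to member: $1,537.10. OOP to date $2,570.10. Plan pays $5,901 − $1,537.10 = $4,363.90.
Bill 3, $823: 15% coinsurance on $823 = $123.45. Member pays $123.45; OOP now $2,693.55. Plan pays $823 − $123.45 = $699.55.
Bill 4, $4,891: 15% coinsurance on $4,891 = $733.65. Cost to member: $733.65. OOP to date $3,427.20. Plan pays $4,891 − $733.65 = $4,157.35.
Bill 5, $1,500: 15% coinsurance on $1,500 = $225. Adding that to $3,427.20 gives $3,652.20, past the $3,600 cap; member pays only $3,600 − $3,427.20 = $172.80. Plan pays $1,500 − $172.80 = $1,327.20.
Insurer total: $0 + $4,363.90 + $699.55 + $4,157.35 + $1,327.20 = $10,548.

$10,548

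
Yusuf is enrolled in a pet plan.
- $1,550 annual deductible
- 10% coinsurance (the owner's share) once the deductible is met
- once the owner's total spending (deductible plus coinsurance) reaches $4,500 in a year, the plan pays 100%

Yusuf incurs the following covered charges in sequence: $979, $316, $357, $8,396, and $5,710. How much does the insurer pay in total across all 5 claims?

$12,787.20

#1 ($979): fully absorbed by the deductible. Owner owes $979 (running OOP $979). Insurer: $979 − $979 = $0.
#2 ($316): fully absorbed by the deductible. Cost to owner: $316. OOP to date $1,295. Plan pays $316 − $316 = $0.
#3 ($357): $255 finishes the deductible; $102 goes to coinsurance; 10% of $102 = $10.20. Owner owes $265.20 (running OOP $1,560.20). Plan pays $357 − $265.20 = $91.80.
#4 ($8,396): 10% coinsurance on $8,396 = $839.60. Owner owes $839.60 (running OOP $2,399.80). Plan pays $8,396 − $839.60 = $7,556.40.
#5 ($5,710): 10% coinsurance on $5,710 = $571. Owner owes $571 (running OOP $2,970.80). Plan pays $5,710 − $571 = $5,139.
Insurer total: $0 + $0 + $91.80 + $7,556.40 + $5,139 = $12,787.20.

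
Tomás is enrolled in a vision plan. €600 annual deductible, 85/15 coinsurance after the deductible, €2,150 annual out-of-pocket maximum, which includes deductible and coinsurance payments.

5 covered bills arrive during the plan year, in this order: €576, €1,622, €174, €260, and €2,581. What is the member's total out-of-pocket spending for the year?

€1,291.95

Bill 1, €576: all of it applies to the deductible. Cost to member: €576. OOP to date €576.
Bill 2, €1,622: €24 finishes the deductible; €1,598 goes to coinsurance; 15% of €1,598 = €239.70. Member owes €263.70 (running OOP €839.70).
Bill 3, €174: deductible met; 15% of €174 = €26.10. Cost to member: €26.10. OOP to date €865.80.
Bill 4, €260: 15% coinsurance on €260 = €39. Cost to member: €39. OOP to date €904.80.
Bill 5, €2,581: 15% coinsurance on €2,581 = €387.15. Member owes €387.15 (running OOP €1,291.95).
Summing the member's payments: €576 + €263.70 + €26.10 + €39 + €387.15 = €1,291.95.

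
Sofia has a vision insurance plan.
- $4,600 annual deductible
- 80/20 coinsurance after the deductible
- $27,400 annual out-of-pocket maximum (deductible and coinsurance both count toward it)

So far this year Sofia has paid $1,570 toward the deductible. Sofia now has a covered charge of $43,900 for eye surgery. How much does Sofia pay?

$1,570 of the $4,600 deductible is already met, leaving $3,030.
The remaining $40,870 (= $43,900 − $3,030) moves to coinsurance.
Coinsurance: $40,870 × 20% = $8,174.
So the member owes $3,030 + $8,174 = $11,204 before any cap.
Total out-of-pocket so far would be $1,570 + $11,204 = $12,774, below the $27,400 cap — no reduction.

$11,204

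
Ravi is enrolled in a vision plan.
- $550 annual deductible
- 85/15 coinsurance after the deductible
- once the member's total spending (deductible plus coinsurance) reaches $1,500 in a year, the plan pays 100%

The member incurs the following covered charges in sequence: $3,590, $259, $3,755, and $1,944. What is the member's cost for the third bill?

Claim 1 — $3,590: deductible takes $550, $3,040 remains; 15% of $3,040 = $456. Cost to member: $1,006. OOP to date $1,006.
Claim 2 — $259: 15% coinsurance on $259 = $38.85. Member pays $38.85; OOP now $1,044.85.
Claim 3 — $3,755: deductible met; 15% of $3,755 = $563.25. That would push OOP to $1,608.10, over the $1,500 cap, so member pays $1,500 − $1,044.85 = $455.15.

$455.15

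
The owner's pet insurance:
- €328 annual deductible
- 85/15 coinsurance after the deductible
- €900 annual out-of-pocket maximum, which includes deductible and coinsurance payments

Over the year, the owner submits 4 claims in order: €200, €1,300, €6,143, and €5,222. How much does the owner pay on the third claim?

€396.20

#1 (€200): entire amount goes to the deductible. Cost to owner: €200. OOP to date €200.
#2 (€1,300): €128 to deductible, leaving €1,172; owner's 15% is €175.80. Owner owes €303.80 (running OOP €503.80).
#3 (€6,143): 15% coinsurance on €6,143 = €921.45. Adding that to €503.80 gives €1,425.25, past the €900 cap; owner pays only €900 − €503.80 = €396.20.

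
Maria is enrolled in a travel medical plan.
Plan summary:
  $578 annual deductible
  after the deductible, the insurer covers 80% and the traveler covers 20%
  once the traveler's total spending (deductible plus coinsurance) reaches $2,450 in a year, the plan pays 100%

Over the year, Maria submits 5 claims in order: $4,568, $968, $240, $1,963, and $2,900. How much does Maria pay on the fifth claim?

$439.80

Claim 1 ($4,568): deductible takes $578, $3,990 remains; traveler's 20% is $798. Traveler pays $1,376; OOP now $1,376.
Claim 2 ($968): 20% coinsurance on $968 = $193.60. Cost to traveler: $193.60. OOP to date $1,569.60.
Claim 3 ($240): deductible already satisfied, so traveler's share is 20% × $240 = $48. Traveler pays $48; OOP now $1,617.60.
Claim 4 ($1,963): 20% coinsurance on $1,963 = $392.60. Traveler pays $392.60; OOP now $2,010.20.
Claim 5 ($2,900): deductible already satisfied, so traveler's share is 20% × $2,900 = $580. Adding that to $2,010.20 gives $2,590.20, past the $2,450 cap; traveler pays only $2,450 − $2,010.20 = $439.80.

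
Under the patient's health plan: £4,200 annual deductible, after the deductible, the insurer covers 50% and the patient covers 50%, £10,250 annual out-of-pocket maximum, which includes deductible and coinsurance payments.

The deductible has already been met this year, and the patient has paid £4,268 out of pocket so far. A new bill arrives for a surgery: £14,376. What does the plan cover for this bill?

£8,394

The deductible is already satisfied, so the full bill goes to coinsurance.
Patient's 50% share of £14,376 is £7,188.
That would bring total out-of-pocket to £11,456, past the £10,250 cap. The patient is capped at £10,250 − £4,268 = £5,982 on this claim.
Insurer pays the balance: £14,376 − £5,982 = £8,394.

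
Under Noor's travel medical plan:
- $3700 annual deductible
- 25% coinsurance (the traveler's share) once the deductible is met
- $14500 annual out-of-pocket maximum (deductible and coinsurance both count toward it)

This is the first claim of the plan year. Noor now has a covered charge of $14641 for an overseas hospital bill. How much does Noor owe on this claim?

$6435.25

The full $3700 deductible is still open; $3700 of this bill applies to it.
The remaining $10941 (= $14641 − $3700) moves to coinsurance.
Traveler's 25% share of $10941 is $2735.25.
So the traveler owes $3700 + $2735.25 = $6435.25 before any cap.
Total out-of-pocket so far would be $0 + $6435.25 = $6435.25, below the $14500 cap — no reduction.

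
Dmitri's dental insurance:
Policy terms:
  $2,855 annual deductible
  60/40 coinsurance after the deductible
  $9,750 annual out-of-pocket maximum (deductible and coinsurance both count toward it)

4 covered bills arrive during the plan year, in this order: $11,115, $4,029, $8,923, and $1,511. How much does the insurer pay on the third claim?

$6,943.60

Bill 1, $11,115: $2,855 finishes the deductible; $8,260 goes to coinsurance; 40% of $8,260 = $3,304. Patient owes $6,159 (running OOP $6,159). Plan pays $11,115 − $6,159 = $4,956.
Bill 2, $4,029: deductible met; 40% of $4,029 = $1,611.60. Patient owes $1,611.60 (running OOP $7,770.60). Insurer: $4,029 − $1,611.60 = $2,417.40.
Bill 3, $8,923: 40% coinsurance on $8,923 = $3,569.20. Adding that to $7,770.60 gives $11,339.80, past the $9,750 cap; patient pays only $9,750 − $7,770.60 = $1,979.40. Plan pays $8,923 − $1,979.40 = $6,943.60.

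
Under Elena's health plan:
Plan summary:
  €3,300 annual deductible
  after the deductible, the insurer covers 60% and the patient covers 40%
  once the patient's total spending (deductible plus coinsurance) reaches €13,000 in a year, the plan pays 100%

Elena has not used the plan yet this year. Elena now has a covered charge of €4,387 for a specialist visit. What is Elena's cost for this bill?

The full €3,300 deductible is still open; €3,300 of this bill applies to it.
The remaining €1,087 (= €4,387 − €3,300) moves to coinsurance.
Patient's 40% share of €1,087 is €434.80.
So the patient owes €3,300 + €434.80 = €3,734.80 before any cap.
Total out-of-pocket so far would be €0 + €3,734.80 = €3,734.80, below the €13,000 cap — no reduction.

€3,734.80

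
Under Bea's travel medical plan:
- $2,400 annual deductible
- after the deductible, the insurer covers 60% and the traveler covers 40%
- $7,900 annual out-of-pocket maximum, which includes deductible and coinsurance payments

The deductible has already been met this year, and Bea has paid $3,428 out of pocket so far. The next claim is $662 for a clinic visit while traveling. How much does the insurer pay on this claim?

$397.20

The deductible is already satisfied, so the full bill goes to coinsurance.
40% of $662 = $264.80 falls to the traveler.
Total out-of-pocket so far would be $3,428 + $264.80 = $3,692.80, below the $7,900 cap — no reduction.
Insurer pays the balance: $662 − $264.80 = $397.20.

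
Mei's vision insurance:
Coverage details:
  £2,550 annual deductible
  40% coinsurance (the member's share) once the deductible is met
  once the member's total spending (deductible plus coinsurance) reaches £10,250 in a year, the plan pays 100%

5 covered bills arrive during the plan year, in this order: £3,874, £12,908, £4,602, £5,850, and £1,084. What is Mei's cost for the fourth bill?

£166.40

Bill 1, £3,874: deductible takes £2,550, £1,324 remains; member's 40% is £529.60. Member owes £3,079.60 (running OOP £3,079.60).
Bill 2, £12,908: deductible met; 40% of £12,908 = £5,163.20. Member owes £5,163.20 (running OOP £8,242.80).
Bill 3, £4,602: deductible already satisfied, so member's share is 40% × £4,602 = £1,840.80. Member owes £1,840.80 (running OOP £10,083.60).
Bill 4, £5,850: 40% coinsurance on £5,850 = £2,340. Adding that to £10,083.60 gives £12,423.60, past the £10,250 cap; member pays only £10,250 − £10,083.60 = £166.40.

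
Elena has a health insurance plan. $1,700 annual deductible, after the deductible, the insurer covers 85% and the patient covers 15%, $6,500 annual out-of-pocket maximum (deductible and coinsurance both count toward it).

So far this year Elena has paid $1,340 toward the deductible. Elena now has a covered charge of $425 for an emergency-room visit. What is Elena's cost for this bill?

$369.75

Remaining deductible: $1,700 − $1,340 = $360.
The remaining $65 (= $425 − $360) moves to coinsurance.
15% of $65 = $9.75 falls to the patient.
Patient responsibility before any cap: $360 + $9.75 = $369.75.
Year-to-date out-of-pocket becomes $1,340 + $369.75 = $1,709.75, still under the $6,500 maximum, so no cap applies.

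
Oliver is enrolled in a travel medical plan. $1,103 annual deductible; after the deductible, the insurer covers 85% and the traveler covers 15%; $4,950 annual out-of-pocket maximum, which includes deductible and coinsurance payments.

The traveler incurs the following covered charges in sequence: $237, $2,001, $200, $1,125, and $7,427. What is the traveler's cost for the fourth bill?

$168.75

Bill 1, $237: all of it applies to the deductible. Traveler owes $237 (running OOP $237).
Bill 2, $2,001: deductible takes $866, $1,135 remains; traveler's 15% is $170.25. Cost to traveler: $1,036.25. OOP to date $1,273.25.
Bill 3, $200: 15% coinsurance on $200 = $30. Cost to traveler: $30. OOP to date $1,303.25.
Bill 4, $1,125: 15% coinsurance on $1,125 = $168.75. Traveler owes $168.75 (running OOP $1,472).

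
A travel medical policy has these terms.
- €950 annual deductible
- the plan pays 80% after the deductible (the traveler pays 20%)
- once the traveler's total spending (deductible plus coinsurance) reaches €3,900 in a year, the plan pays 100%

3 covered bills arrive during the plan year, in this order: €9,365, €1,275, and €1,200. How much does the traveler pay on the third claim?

Claim 1 (€9,365): €950 finishes the deductible; €8,415 goes to coinsurance; coinsurance €8,415 × 20% = €1,683. Traveler owes €2,633 (running OOP €2,633).
Claim 2 (€1,275): 20% coinsurance on €1,275 = €255. Traveler owes €255 (running OOP €2,888).
Claim 3 (€1,200): deductible already satisfied, so traveler's share is 20% × €1,200 = €240. Traveler owes €240 (running OOP €3,128).

€240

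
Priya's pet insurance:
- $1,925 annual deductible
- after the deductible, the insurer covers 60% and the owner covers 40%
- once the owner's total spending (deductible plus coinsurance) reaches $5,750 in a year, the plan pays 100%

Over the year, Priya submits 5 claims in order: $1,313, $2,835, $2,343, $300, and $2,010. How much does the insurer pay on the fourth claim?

#1 ($1,313): fully absorbed by the deductible. Owner owes $1,313 (running OOP $1,313). Plan pays $1,313 − $1,313 = $0.
#2 ($2,835): deductible takes $612, $2,223 remains; owner's 40% is $889.20. Owner pays $1,501.20; OOP now $2,814.20. Plan pays $2,835 − $1,501.20 = $1,333.80.
#3 ($2,343): deductible met; 40% of $2,343 = $937.20. Owner owes $937.20 (running OOP $3,751.40). Insurer: $2,343 − $937.20 = $1,405.80.
#4 ($300): 40% coinsurance on $300 = $120. Owner owes $120 (running OOP $3,871.40). Plan pays $300 − $120 = $180.

$180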